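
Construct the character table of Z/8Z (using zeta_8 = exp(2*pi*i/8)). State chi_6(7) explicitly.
Character table of Z/8Z (irreps indexed chi_0,...,chi_7 with chi_k(m) = zeta_8^(k*m), zeta_8 = exp(2*pi*i/8)):
  irrep \ class  {0} (size 1)  {1} (size 1)    {2} (size 1)  {3} (size 1)    {4} (size 1)  {5} (size 1)    {6} (size 1)  {7} (size 1)  
  chi_0          1             1               1             1               1             1               1             1             
  chi_1          1             exp(I*pi/4)     I             exp(3*I*pi/4)   -1            exp(-3*I*pi/4)  -I            exp(-I*pi/4)  
  chi_2          1             I               -1            -I              1             I               -1            -I            
  chi_3          1             exp(3*I*pi/4)   -I            exp(I*pi/4)     -1            exp(-I*pi/4)    I             exp(-3*I*pi/4)
  chi_4          1             -1              1             -1              1             -1              1             -1            
  chi_5          1             exp(-3*I*pi/4)  I             exp(-I*pi/4)    -1            exp(I*pi/4)     -I            exp(3*I*pi/4) 
  chi_6          1             -I              -1            I               1             -I              -1            I             
  chi_7          1             exp(-I*pi/4)    -I            exp(-3*I*pi/4)  -1            exp(3*I*pi/4)   I             exp(I*pi/4)   

Spot check: chi_6(7) = zeta_8^(6*7) = zeta_8^42 = I.

Explanation: Z/8Z is abelian, so all 8 irreducible complex representations are 1-dimensional. They are given by chi_k(m) = zeta_8^(k*m) for k = 0,...,7. Row orthogonality: sum_m chi_k(m) conj(chi_l(m)) = 8 * [k = l].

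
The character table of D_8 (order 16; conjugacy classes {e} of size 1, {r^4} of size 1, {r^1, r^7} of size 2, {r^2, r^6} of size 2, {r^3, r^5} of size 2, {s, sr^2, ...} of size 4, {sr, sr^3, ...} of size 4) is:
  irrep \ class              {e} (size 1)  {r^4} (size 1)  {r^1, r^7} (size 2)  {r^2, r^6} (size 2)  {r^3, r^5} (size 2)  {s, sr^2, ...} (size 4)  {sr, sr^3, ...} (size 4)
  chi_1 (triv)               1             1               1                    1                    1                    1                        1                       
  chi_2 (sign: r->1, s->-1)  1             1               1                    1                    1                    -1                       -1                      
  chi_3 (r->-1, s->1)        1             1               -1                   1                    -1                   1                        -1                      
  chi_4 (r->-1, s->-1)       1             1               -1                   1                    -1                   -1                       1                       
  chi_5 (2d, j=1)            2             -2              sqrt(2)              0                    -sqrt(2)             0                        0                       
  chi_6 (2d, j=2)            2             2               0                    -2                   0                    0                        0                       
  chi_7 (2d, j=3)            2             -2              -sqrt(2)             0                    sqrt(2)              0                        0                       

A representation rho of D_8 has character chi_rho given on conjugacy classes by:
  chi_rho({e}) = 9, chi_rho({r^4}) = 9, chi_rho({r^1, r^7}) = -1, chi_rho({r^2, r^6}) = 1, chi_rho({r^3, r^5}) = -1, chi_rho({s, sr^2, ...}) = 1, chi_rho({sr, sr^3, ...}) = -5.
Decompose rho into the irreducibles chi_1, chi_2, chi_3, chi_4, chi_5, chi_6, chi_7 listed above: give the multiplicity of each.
Multiplicities: chi_1: 0, chi_2: 2, chi_3: 3, chi_4: 0, chi_5: 0, chi_6: 2, chi_7: 0.

Details: Use <chi_rho, chi> = (1/|G|) sum_C |C| * chi_rho(C) * conj(chi(C)) with |G| = 16 for each irreducible chi in the table:
  <chi_rho, chi_1> = (1/16)[1*(9)*conj(1) + 1*(9)*conj(1) + 2*(-1)*conj(1) + 2*(1)*conj(1) + 2*(-1)*conj(1) + 4*(1)*conj(1) + 4*(-5)*conj(1)]
      = (1/16)[(9) + (9) + (-2) + (2) + (-2) + (4) + (-20)] = 0/16 = 0
  <chi_rho, chi_2> = (1/16)[1*(9)*conj(1) + 1*(9)*conj(1) + 2*(-1)*conj(1) + 2*(1)*conj(1) + 2*(-1)*conj(1) + 4*(1)*conj(-1) + 4*(-5)*conj(-1)]
      = (1/16)[(9) + (9) + (-2) + (2) + (-2) + (-4) + (20)] = 32/16 = 2
  <chi_rho, chi_3> = (1/16)[1*(9)*conj(1) + 1*(9)*conj(1) + 2*(-1)*conj(-1) + 2*(1)*conj(1) + 2*(-1)*conj(-1) + 4*(1)*conj(1) + 4*(-5)*conj(-1)]
      = (1/16)[(9) + (9) + (2) + (2) + (2) + (4) + (20)] = 48/16 = 3
  <chi_rho, chi_4> = (1/16)[1*(9)*conj(1) + 1*(9)*conj(1) + 2*(-1)*conj(-1) + 2*(1)*conj(1) + 2*(-1)*conj(-1) + 4*(1)*conj(-1) + 4*(-5)*conj(1)]
      = (1/16)[(9) + (9) + (2) + (2) + (2) + (-4) + (-20)] = 0/16 = 0
  <chi_rho, chi_5> = (1/16)[1*(9)*conj(2) + 1*(9)*conj(-2) + 2*(-1)*conj(sqrt(2)) + 2*(1)*conj(0) + 2*(-1)*conj(-sqrt(2)) + 4*(1)*conj(0) + 4*(-5)*conj(0)]
      = (1/16)[(18) + (-18) + (-2*sqrt(2)) + (0) + (2*sqrt(2)) + (0) + (0)] = 0/16 = 0
  <chi_rho, chi_6> = (1/16)[1*(9)*conj(2) + 1*(9)*conj(2) + 2*(-1)*conj(0) + 2*(1)*conj(-2) + 2*(-1)*conj(0) + 4*(1)*conj(0) + 4*(-5)*conj(0)]
      = (1/16)[(18) + (18) + (0) + (-4) + (0) + (0) + (0)] = 32/16 = 2
  <chi_rho, chi_7> = (1/16)[1*(9)*conj(2) + 1*(9)*conj(-2) + 2*(-1)*conj(-sqrt(2)) + 2*(1)*conj(0) + 2*(-1)*conj(sqrt(2)) + 4*(1)*conj(0) + 4*(-5)*conj(0)]
      = (1/16)[(18) + (-18) + (2*sqrt(2)) + (0) + (-2*sqrt(2)) + (0) + (0)] = 0/16 = 0
Dimension check: dim(rho) = sum (mult * dim) = 0*1 + 2*1 + 3*1 + 0*1 + 0*2 + 2*2 + 0*2 = 9 = chi_rho(e) = 9.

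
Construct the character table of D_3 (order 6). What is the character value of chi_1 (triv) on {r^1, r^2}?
Conjugacy classes: {e} of size 1, {r^1, r^2} of size 2, {s, sr, ..., sr^2} of size 3.
Character table:
  irrep \ class              {e} (size 1)  {r^1, r^2} (size 2)  {s, sr, ..., sr^2} (size 3)
  chi_1 (triv)               1             1                    1                          
  chi_2 (sign: r->1, s->-1)  1             1                    -1                         
  chi_3 (2d, j=1)            2             -1                   0                          

Spot check: chi_1 (triv) on {r^1, r^2} = 1.

Proof sketch: D_3 has order 2*3 = 6 with 3 conjugacy classes, hence 3 irreducibles. Sum of squared dims 1 + 1 + 4 = 6 = |G|. Linear characters come from the abelianisation; the 2-dimensional irreps have character r^k -> 2*cos(2*pi*j*k/3), reflections -> 0.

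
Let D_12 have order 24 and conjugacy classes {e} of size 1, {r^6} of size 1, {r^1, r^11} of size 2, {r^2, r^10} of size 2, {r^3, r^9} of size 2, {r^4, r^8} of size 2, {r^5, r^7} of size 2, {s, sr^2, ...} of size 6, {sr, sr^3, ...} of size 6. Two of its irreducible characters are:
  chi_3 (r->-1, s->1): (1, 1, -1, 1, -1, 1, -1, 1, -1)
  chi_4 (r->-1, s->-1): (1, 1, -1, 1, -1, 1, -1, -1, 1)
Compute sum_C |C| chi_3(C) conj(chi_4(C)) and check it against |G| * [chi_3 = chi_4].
Sum = 0; so <chi_3, chi_4> = 0 (distinct irreducibles are orthogonal).

Proof sketch: Compute term by term over conjugacy classes (|C| * chi_3(C) * conj(chi_4(C))):
  1*(1)*conj(1) + 1*(1)*conj(1) + 2*(-1)*conj(-1) + 2*(1)*conj(1) + 2*(-1)*conj(-1) + 2*(1)*conj(1) + 2*(-1)*conj(-1) + 6*(1)*conj(-1) + 6*(-1)*conj(1)
  = (1) + (1) + (2) + (2) + (2) + (2) + (2) + (-6) + (-6)
  = 0.
Dividing by |G| = 24 gives 0/24 = 0, matching the row-orthogonality relation <chi_3, chi_4> = [chi_3 = chi_4].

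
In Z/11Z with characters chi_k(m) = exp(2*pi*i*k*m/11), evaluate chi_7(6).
chi_7(6) = zeta_11^42 = exp(-4*I*pi/11)

Explanation: chi_7(6) = zeta_11^(7*6) = zeta_11^42. Since zeta_11^11 = 1, this equals zeta_11^9 = exp(2*pi*i*9/11) = exp(-4*I*pi/11).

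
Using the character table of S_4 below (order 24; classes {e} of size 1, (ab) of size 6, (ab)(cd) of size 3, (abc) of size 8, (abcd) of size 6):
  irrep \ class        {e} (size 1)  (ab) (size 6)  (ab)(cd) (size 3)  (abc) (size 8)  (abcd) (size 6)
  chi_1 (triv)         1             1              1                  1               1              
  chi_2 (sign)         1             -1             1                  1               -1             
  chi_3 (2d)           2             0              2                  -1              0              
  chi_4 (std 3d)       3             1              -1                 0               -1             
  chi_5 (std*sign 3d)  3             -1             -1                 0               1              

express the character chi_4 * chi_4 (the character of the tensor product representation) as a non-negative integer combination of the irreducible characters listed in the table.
chi_4 tensor chi_4 = chi_1 + chi_3 + chi_4 + chi_5 (all other irreducibles have multiplicity 0).

Solution. The character of a tensor product is the pointwise product (chi_4 * chi_4)(C) = chi_4(C) * chi_4(C):
  {e}: (3)*(3), (ab): (1)*(1), (ab)(cd): (-1)*(-1), (abc): (0)*(0), (abcd): (-1)*(-1)
so (chi_4 * chi_4) takes values
  {e} -> 9, (ab) -> 1, (ab)(cd) -> 1, (abc) -> 0, (abcd) -> 1.
Now take the inner product of this character with each irreducible chi from the table, <chi_4*chi_4, chi> = (1/24) sum_C |C| (chi_4*chi_4)(C) conj(chi(C)):
  <chi_4*chi_4, chi_1> = (1/24)[1*(9)*conj(1) + 6*(1)*conj(1) + 3*(1)*conj(1) + 8*(0)*conj(1) + 6*(1)*conj(1)]
      = (1/24)[(9) + (6) + (3) + (0) + (6)] = 24/24 = 1
  <chi_4*chi_4, chi_2> = (1/24)[1*(9)*conj(1) + 6*(1)*conj(-1) + 3*(1)*conj(1) + 8*(0)*conj(1) + 6*(1)*conj(-1)]
      = (1/24)[(9) + (-6) + (3) + (0) + (-6)] = 0/24 = 0
  <chi_4*chi_4, chi_3> = (1/24)[1*(9)*conj(2) + 6*(1)*conj(0) + 3*(1)*conj(2) + 8*(0)*conj(-1) + 6*(1)*conj(0)]
      = (1/24)[(18) + (0) + (6) + (0) + (0)] = 24/24 = 1
  <chi_4*chi_4, chi_4> = (1/24)[1*(9)*conj(3) + 6*(1)*conj(1) + 3*(1)*conj(-1) + 8*(0)*conj(0) + 6*(1)*conj(-1)]
      = (1/24)[(27) + (6) + (-3) + (0) + (-6)] = 24/24 = 1
  <chi_4*chi_4, chi_5> = (1/24)[1*(9)*conj(3) + 6*(1)*conj(-1) + 3*(1)*conj(-1) + 8*(0)*conj(0) + 6*(1)*conj(1)]
      = (1/24)[(27) + (-6) + (-3) + (0) + (6)] = 24/24 = 1
Hence the multiplicities are chi_1: 1, chi_3: 1, chi_4: 1, chi_5: 1. Dimension check: dim(chi_4)*dim(chi_4) = 3*3 = 9 and sum (mult * dim) = 1*1 + 1*2 + 1*3 + 1*3 = 9.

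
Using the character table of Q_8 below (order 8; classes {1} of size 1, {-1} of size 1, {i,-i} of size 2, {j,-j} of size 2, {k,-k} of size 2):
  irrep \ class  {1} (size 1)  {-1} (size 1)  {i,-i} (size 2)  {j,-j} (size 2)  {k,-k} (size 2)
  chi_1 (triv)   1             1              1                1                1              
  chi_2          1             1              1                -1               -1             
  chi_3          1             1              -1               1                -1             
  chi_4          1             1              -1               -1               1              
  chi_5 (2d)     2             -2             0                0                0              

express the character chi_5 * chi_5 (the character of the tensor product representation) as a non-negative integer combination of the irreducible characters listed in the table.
chi_5 tensor chi_5 = chi_1 + chi_2 + chi_3 + chi_4 (all other irreducibles have multiplicity 0).

The character of a tensor product is the pointwise product (chi_5 * chi_5)(C) = chi_5(C) * chi_5(C):
  {1}: (2)*(2), {-1}: (-2)*(-2), {i,-i}: (0)*(0), {j,-j}: (0)*(0), {k,-k}: (0)*(0)
so (chi_5 * chi_5) takes values
  {1} -> 4, {-1} -> 4, {i,-i} -> 0, {j,-j} -> 0, {k,-k} -> 0.
Now take the inner product of this character with each irreducible chi from the table, <chi_5*chi_5, chi> = (1/8) sum_C |C| (chi_5*chi_5)(C) conj(chi(C)):
  <chi_5*chi_5, chi_1> = (1/8)[1*(4)*conj(1) + 1*(4)*conj(1) + 2*(0)*conj(1) + 2*(0)*conj(1) + 2*(0)*conj(1)]
      = (1/8)[(4) + (4) + (0) + (0) + (0)] = 8/8 = 1
  <chi_5*chi_5, chi_2> = (1/8)[1*(4)*conj(1) + 1*(4)*conj(1) + 2*(0)*conj(1) + 2*(0)*conj(-1) + 2*(0)*conj(-1)]
      = (1/8)[(4) + (4) + (0) + (0) + (0)] = 8/8 = 1
  <chi_5*chi_5, chi_3> = (1/8)[1*(4)*conj(1) + 1*(4)*conj(1) + 2*(0)*conj(-1) + 2*(0)*conj(1) + 2*(0)*conj(-1)]
      = (1/8)[(4) + (4) + (0) + (0) + (0)] = 8/8 = 1
  <chi_5*chi_5, chi_4> = (1/8)[1*(4)*conj(1) + 1*(4)*conj(1) + 2*(0)*conj(-1) + 2*(0)*conj(-1) + 2*(0)*conj(1)]
      = (1/8)[(4) + (4) + (0) + (0) + (0)] = 8/8 = 1
  <chi_5*chi_5, chi_5> = (1/8)[1*(4)*conj(2) + 1*(4)*conj(-2) + 2*(0)*conj(0) + 2*(0)*conj(0) + 2*(0)*conj(0)]
      = (1/8)[(8) + (-8) + (0) + (0) + (0)] = 0/8 = 0
Hence the multiplicities are chi_1: 1, chi_2: 1, chi_3: 1, chi_4: 1. Dimension check: dim(chi_5)*dim(chi_5) = 2*2 = 4 and sum (mult * dim) = 1*1 + 1*1 + 1*1 + 1*1 = 4.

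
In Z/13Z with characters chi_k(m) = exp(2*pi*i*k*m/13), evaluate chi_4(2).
chi_4(2) = zeta_13^8 = exp(-10*I*pi/13)

Details: chi_4(2) = zeta_13^(4*2) = zeta_13^8. Since zeta_13^13 = 1, this equals zeta_13^8 = exp(2*pi*i*8/13) = exp(-10*I*pi/13).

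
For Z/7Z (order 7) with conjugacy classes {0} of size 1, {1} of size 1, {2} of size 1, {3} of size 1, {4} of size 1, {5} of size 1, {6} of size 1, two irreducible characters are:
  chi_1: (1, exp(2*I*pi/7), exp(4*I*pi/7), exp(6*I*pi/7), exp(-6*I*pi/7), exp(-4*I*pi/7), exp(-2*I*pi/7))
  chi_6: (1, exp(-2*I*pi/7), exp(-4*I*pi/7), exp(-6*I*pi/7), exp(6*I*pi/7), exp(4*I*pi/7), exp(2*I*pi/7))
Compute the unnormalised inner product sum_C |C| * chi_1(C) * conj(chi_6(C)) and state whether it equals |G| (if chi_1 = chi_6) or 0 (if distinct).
Sum = 0; so <chi_1, chi_6> = 0 (distinct irreducibles are orthogonal).

Details: Compute term by term over conjugacy classes (|C| * chi_1(C) * conj(chi_6(C))):
  1*(1)*conj(1) + 1*(exp(2*I*pi/7))*conj(exp(-2*I*pi/7)) + 1*(exp(4*I*pi/7))*conj(exp(-4*I*pi/7)) + 1*(exp(6*I*pi/7))*conj(exp(-6*I*pi/7)) + 1*(exp(-6*I*pi/7))*conj(exp(6*I*pi/7)) + 1*(exp(-4*I*pi/7))*conj(exp(4*I*pi/7)) + 1*(exp(-2*I*pi/7))*conj(exp(2*I*pi/7))
  = (1) + (exp(4*I*pi/7)) + (exp(-6*I*pi/7)) + (exp(-2*I*pi/7)) + (exp(2*I*pi/7)) + (exp(6*I*pi/7)) + (exp(-4*I*pi/7))
  = 0.
(Exp terms are combined using exp(i*s)*conj(exp(i*t)) = exp(i*(s-t)), and sums of them are collapsed using the identity that for every m > 1 the m distinct m-th roots of unity sum to 0, e.g. 1 + exp(2*I*pi/3) + exp(-2*I*pi/3) = 0.)
Dividing by |G| = 7 gives 0/7 = 0, matching the row-orthogonality relation <chi_1, chi_6> = [chi_1 = chi_6].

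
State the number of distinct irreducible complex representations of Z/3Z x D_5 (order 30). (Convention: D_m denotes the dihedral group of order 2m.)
12

Justification: The number of irreducible complex representations of a finite group equals its number of conjugacy classes. For a direct product, #classes(G x H) = #classes(G) * #classes(H). Z/3Z has 3 classes (abelian), D_5 has 4 classes, so 3 * 4 = 12, so Z/3Z x D_5 (order 30) has exactly 12 irreducible complex representations.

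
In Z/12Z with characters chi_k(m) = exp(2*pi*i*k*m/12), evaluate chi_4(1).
chi_4(1) = zeta_12^4 = exp(2*I*pi/3)

Working: chi_4(1) = zeta_12^(4*1) = zeta_12^4. Since zeta_12^12 = 1, this equals zeta_12^4 = exp(2*pi*i*4/12) = exp(2*I*pi/3).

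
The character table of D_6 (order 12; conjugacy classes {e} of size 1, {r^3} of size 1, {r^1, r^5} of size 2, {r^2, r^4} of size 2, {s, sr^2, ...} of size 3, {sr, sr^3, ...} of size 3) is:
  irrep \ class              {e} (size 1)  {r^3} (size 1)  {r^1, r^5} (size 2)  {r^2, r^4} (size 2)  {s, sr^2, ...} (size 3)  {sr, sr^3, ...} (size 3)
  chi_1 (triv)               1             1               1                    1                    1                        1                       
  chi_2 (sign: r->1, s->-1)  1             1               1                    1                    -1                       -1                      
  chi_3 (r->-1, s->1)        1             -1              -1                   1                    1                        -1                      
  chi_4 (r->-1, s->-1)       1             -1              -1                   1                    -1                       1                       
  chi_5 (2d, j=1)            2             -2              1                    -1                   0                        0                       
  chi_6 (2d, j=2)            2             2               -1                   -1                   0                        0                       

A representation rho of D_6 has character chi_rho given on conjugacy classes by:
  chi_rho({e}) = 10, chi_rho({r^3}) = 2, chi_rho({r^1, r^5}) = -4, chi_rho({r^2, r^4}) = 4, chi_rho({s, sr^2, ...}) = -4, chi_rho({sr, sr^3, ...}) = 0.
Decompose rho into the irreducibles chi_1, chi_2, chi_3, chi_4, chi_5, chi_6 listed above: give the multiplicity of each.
Multiplicities: chi_1: 0, chi_2: 2, chi_3: 1, chi_4: 3, chi_5: 0, chi_6: 2.

Proof sketch: Use <chi_rho, chi> = (1/|G|) sum_C |C| * chi_rho(C) * conj(chi(C)) with |G| = 12 for each irreducible chi in the table:
  <chi_rho, chi_1> = (1/12)[1*(10)*conj(1) + 1*(2)*conj(1) + 2*(-4)*conj(1) + 2*(4)*conj(1) + 3*(-4)*conj(1) + 3*(0)*conj(1)]
      = (1/12)[(10) + (2) + (-8) + (8) + (-12) + (0)] = 0/12 = 0
  <chi_rho, chi_2> = (1/12)[1*(10)*conj(1) + 1*(2)*conj(1) + 2*(-4)*conj(1) + 2*(4)*conj(1) + 3*(-4)*conj(-1) + 3*(0)*conj(-1)]
      = (1/12)[(10) + (2) + (-8) + (8) + (12) + (0)] = 24/12 = 2
  <chi_rho, chi_3> = (1/12)[1*(10)*conj(1) + 1*(2)*conj(-1) + 2*(-4)*conj(-1) + 2*(4)*conj(1) + 3*(-4)*conj(1) + 3*(0)*conj(-1)]
      = (1/12)[(10) + (-2) + (8) + (8) + (-12) + (0)] = 12/12 = 1
  <chi_rho, chi_4> = (1/12)[1*(10)*conj(1) + 1*(2)*conj(-1) + 2*(-4)*conj(-1) + 2*(4)*conj(1) + 3*(-4)*conj(-1) + 3*(0)*conj(1)]
      = (1/12)[(10) + (-2) + (8) + (8) + (12) + (0)] = 36/12 = 3
  <chi_rho, chi_5> = (1/12)[1*(10)*conj(2) + 1*(2)*conj(-2) + 2*(-4)*conj(1) + 2*(4)*conj(-1) + 3*(-4)*conj(0) + 3*(0)*conj(0)]
      = (1/12)[(20) + (-4) + (-8) + (-8) + (0) + (0)] = 0/12 = 0
  <chi_rho, chi_6> = (1/12)[1*(10)*conj(2) + 1*(2)*conj(2) + 2*(-4)*conj(-1) + 2*(4)*conj(-1) + 3*(-4)*conj(0) + 3*(0)*conj(0)]
      = (1/12)[(20) + (4) + (8) + (-8) + (0) + (0)] = 24/12 = 2
Dimension check: dim(rho) = sum (mult * dim) = 0*1 + 2*1 + 1*1 + 3*1 + 0*2 + 2*2 = 10 = chi_rho(e) = 10.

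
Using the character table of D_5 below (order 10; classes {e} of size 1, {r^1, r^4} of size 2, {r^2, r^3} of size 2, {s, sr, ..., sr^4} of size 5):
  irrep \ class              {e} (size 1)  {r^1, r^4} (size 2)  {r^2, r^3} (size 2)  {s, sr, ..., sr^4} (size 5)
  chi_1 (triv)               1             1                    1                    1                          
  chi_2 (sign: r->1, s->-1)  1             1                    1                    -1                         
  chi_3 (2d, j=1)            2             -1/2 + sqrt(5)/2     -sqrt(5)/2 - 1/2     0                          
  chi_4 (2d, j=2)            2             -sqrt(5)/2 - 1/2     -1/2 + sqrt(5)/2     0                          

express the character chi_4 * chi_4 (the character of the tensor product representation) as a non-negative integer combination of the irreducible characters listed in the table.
chi_4 tensor chi_4 = chi_1 + chi_2 + chi_3 (all other irreducibles have multiplicity 0).

The character of a tensor product is the pointwise product (chi_4 * chi_4)(C) = chi_4(C) * chi_4(C):
  {e}: (2)*(2), {r^1, r^4}: (-sqrt(5)/2 - 1/2)*(-sqrt(5)/2 - 1/2), {r^2, r^3}: (-1/2 + sqrt(5)/2)*(-1/2 + sqrt(5)/2), {s, sr, ..., sr^4}: (0)*(0)
so (chi_4 * chi_4) takes values
  {e} -> 4, {r^1, r^4} -> sqrt(5)/2 + 3/2, {r^2, r^3} -> 3/2 - sqrt(5)/2, {s, sr, ..., sr^4} -> 0.
Now take the inner product of this character with each irreducible chi from the table, <chi_4*chi_4, chi> = (1/10) sum_C |C| (chi_4*chi_4)(C) conj(chi(C)):
  <chi_4*chi_4, chi_1> = (1/10)[1*(4)*conj(1) + 2*(sqrt(5)/2 + 3/2)*conj(1) + 2*(3/2 - sqrt(5)/2)*conj(1) + 5*(0)*conj(1)]
      = (1/10)[(4) + (sqrt(5) + 3) + (3 - sqrt(5)) + (0)] = 10/10 = 1
  <chi_4*chi_4, chi_2> = (1/10)[1*(4)*conj(1) + 2*(sqrt(5)/2 + 3/2)*conj(1) + 2*(3/2 - sqrt(5)/2)*conj(1) + 5*(0)*conj(-1)]
      = (1/10)[(4) + (sqrt(5) + 3) + (3 - sqrt(5)) + (0)] = 10/10 = 1
  <chi_4*chi_4, chi_3> = (1/10)[1*(4)*conj(2) + 2*(sqrt(5)/2 + 3/2)*conj(-1/2 + sqrt(5)/2) + 2*(3/2 - sqrt(5)/2)*conj(-sqrt(5)/2 - 1/2) + 5*(0)*conj(0)]
      = (1/10)[(8) + (1 + sqrt(5)) + (1 - sqrt(5)) + (0)] = 10/10 = 1
  <chi_4*chi_4, chi_4> = (1/10)[1*(4)*conj(2) + 2*(sqrt(5)/2 + 3/2)*conj(-sqrt(5)/2 - 1/2) + 2*(3/2 - sqrt(5)/2)*conj(-1/2 + sqrt(5)/2) + 5*(0)*conj(0)]
      = (1/10)[(8) + (-2*sqrt(5) - 4) + (-4 + 2*sqrt(5)) + (0)] = 0/10 = 0
Hence the multiplicities are chi_1: 1, chi_2: 1, chi_3: 1. Dimension check: dim(chi_4)*dim(chi_4) = 2*2 = 4 and sum (mult * dim) = 1*1 + 1*1 + 1*2 = 4.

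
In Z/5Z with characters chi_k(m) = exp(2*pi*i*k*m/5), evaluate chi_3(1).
chi_3(1) = zeta_5^3 = exp(-4*I*pi/5)

Solution. chi_3(1) = zeta_5^(3*1) = zeta_5^3. Since zeta_5^5 = 1, this equals zeta_5^3 = exp(2*pi*i*3/5) = exp(-4*I*pi/5).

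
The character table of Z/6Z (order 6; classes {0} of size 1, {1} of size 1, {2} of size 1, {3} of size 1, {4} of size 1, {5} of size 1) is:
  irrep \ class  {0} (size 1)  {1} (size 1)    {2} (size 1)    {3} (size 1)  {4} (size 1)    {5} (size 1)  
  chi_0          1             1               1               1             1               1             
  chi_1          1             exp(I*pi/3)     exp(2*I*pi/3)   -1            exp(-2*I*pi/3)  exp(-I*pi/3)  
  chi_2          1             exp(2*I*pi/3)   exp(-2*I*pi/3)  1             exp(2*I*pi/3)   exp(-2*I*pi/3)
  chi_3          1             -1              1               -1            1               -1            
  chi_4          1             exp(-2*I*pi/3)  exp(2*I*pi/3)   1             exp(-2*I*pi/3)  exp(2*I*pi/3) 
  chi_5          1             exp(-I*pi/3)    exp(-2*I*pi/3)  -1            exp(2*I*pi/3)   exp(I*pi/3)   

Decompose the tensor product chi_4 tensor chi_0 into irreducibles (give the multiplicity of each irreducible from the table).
chi_4 tensor chi_0 = chi_4 (all other irreducibles have multiplicity 0).

The character of a tensor product is the pointwise product (chi_4 * chi_0)(C) = chi_4(C) * chi_0(C):
  {0}: (1)*(1), {1}: (exp(-2*I*pi/3))*(1), {2}: (exp(2*I*pi/3))*(1), {3}: (1)*(1), {4}: (exp(-2*I*pi/3))*(1), {5}: (exp(2*I*pi/3))*(1)
so (chi_4 * chi_0) takes values
  {0} -> 1, {1} -> exp(-2*I*pi/3), {2} -> exp(2*I*pi/3), {3} -> 1, {4} -> exp(-2*I*pi/3), {5} -> exp(2*I*pi/3).
Now take the inner product of this character with each irreducible chi from the table, <chi_4*chi_0, chi> = (1/6) sum_C |C| (chi_4*chi_0)(C) conj(chi(C)):
  <chi_4*chi_0, chi_0> = (1/6)[1*(1)*conj(1) + 1*(exp(-2*I*pi/3))*conj(1) + 1*(exp(2*I*pi/3))*conj(1) + 1*(1)*conj(1) + 1*(exp(-2*I*pi/3))*conj(1) + 1*(exp(2*I*pi/3))*conj(1)]
      = (1/6)[(1) + (exp(-2*I*pi/3)) + (exp(2*I*pi/3)) + (1) + (exp(-2*I*pi/3)) + (exp(2*I*pi/3))] = 0/6 = 0
  <chi_4*chi_0, chi_1> = (1/6)[1*(1)*conj(1) + 1*(exp(-2*I*pi/3))*conj(exp(I*pi/3)) + 1*(exp(2*I*pi/3))*conj(exp(2*I*pi/3)) + 1*(1)*conj(-1) + 1*(exp(-2*I*pi/3))*conj(exp(-2*I*pi/3)) + 1*(exp(2*I*pi/3))*conj(exp(-I*pi/3))]
      = (1/6)[(1) + (-1) + (1) + (-1) + (1) + (-1)] = 0/6 = 0
  <chi_4*chi_0, chi_2> = (1/6)[1*(1)*conj(1) + 1*(exp(-2*I*pi/3))*conj(exp(2*I*pi/3)) + 1*(exp(2*I*pi/3))*conj(exp(-2*I*pi/3)) + 1*(1)*conj(1) + 1*(exp(-2*I*pi/3))*conj(exp(2*I*pi/3)) + 1*(exp(2*I*pi/3))*conj(exp(-2*I*pi/3))]
      = (1/6)[(1) + (exp(2*I*pi/3)) + (exp(-2*I*pi/3)) + (1) + (exp(2*I*pi/3)) + (exp(-2*I*pi/3))] = 0/6 = 0
  <chi_4*chi_0, chi_3> = (1/6)[1*(1)*conj(1) + 1*(exp(-2*I*pi/3))*conj(-1) + 1*(exp(2*I*pi/3))*conj(1) + 1*(1)*conj(-1) + 1*(exp(-2*I*pi/3))*conj(1) + 1*(exp(2*I*pi/3))*conj(-1)]
      = (1/6)[(1) + (-exp(-2*I*pi/3)) + (exp(2*I*pi/3)) + (-1) + (exp(-2*I*pi/3)) + (-exp(2*I*pi/3))] = 0/6 = 0
  <chi_4*chi_0, chi_4> = (1/6)[1*(1)*conj(1) + 1*(exp(-2*I*pi/3))*conj(exp(-2*I*pi/3)) + 1*(exp(2*I*pi/3))*conj(exp(2*I*pi/3)) + 1*(1)*conj(1) + 1*(exp(-2*I*pi/3))*conj(exp(-2*I*pi/3)) + 1*(exp(2*I*pi/3))*conj(exp(2*I*pi/3))]
      = (1/6)[(1) + (1) + (1) + (1) + (1) + (1)] = 6/6 = 1
  <chi_4*chi_0, chi_5> = (1/6)[1*(1)*conj(1) + 1*(exp(-2*I*pi/3))*conj(exp(-I*pi/3)) + 1*(exp(2*I*pi/3))*conj(exp(-2*I*pi/3)) + 1*(1)*conj(-1) + 1*(exp(-2*I*pi/3))*conj(exp(2*I*pi/3)) + 1*(exp(2*I*pi/3))*conj(exp(I*pi/3))]
      = (1/6)[(1) + (exp(-I*pi/3)) + (exp(-2*I*pi/3)) + (-1) + (exp(2*I*pi/3)) + (exp(I*pi/3))] = 0/6 = 0
(Exp terms are combined using exp(i*s)*conj(exp(i*t)) = exp(i*(s-t)), and sums of them are collapsed using the identity that for every m > 1 the m distinct m-th roots of unity sum to 0, e.g. 1 + exp(2*I*pi/3) + exp(-2*I*pi/3) = 0.)
Hence the multiplicities are chi_4: 1. Dimension check: dim(chi_4)*dim(chi_0) = 1*1 = 1 and sum (mult * dim) = 1*1 = 1.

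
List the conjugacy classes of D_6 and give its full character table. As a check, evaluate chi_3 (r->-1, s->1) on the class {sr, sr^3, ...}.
Conjugacy classes: {e} of size 1, {r^3} of size 1, {r^1, r^5} of size 2, {r^2, r^4} of size 2, {s, sr^2, ...} of size 3, {sr, sr^3, ...} of size 3.
Character table:
  irrep \ class              {e} (size 1)  {r^3} (size 1)  {r^1, r^5} (size 2)  {r^2, r^4} (size 2)  {s, sr^2, ...} (size 3)  {sr, sr^3, ...} (size 3)
  chi_1 (triv)               1             1               1                    1                    1                        1                       
  chi_2 (sign: r->1, s->-1)  1             1               1                    1                    -1                       -1                      
  chi_3 (r->-1, s->1)        1             -1              -1                   1                    1                        -1                      
  chi_4 (r->-1, s->-1)       1             -1              -1                   1                    -1                       1                       
  chi_5 (2d, j=1)            2             -2              1                    -1                   0                        0                       
  chi_6 (2d, j=2)            2             2               -1                   -1                   0                        0                       

Spot check: chi_3 (r->-1, s->1) on {sr, sr^3, ...} = -1.

Proof sketch: D_6 has order 2*6 = 12 with 6 conjugacy classes, hence 6 irreducibles. Sum of squared dims 1 + 1 + 1 + 1 + 4 + 4 = 12 = |G|. Linear characters come from the abelianisation; the 2-dimensional irreps have character r^k -> 2*cos(2*pi*j*k/6), reflections -> 0.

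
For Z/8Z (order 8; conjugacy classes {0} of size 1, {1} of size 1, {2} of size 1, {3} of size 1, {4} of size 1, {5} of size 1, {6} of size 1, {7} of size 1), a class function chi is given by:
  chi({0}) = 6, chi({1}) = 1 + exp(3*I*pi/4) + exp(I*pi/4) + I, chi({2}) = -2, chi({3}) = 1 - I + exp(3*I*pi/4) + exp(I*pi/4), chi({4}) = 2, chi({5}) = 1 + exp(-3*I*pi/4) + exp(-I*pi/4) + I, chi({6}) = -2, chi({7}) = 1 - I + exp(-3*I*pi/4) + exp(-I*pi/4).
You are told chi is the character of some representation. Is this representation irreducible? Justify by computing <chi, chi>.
Not irreducible (reducible): <chi, chi> = 8 > 1.

Argument: <chi, chi> = (1/|G|) sum_C |C| * |chi(C)|^2 = (1/8)[1*|6|^2 + 1*|1 + exp(3*I*pi/4) + exp(I*pi/4) + I|^2 + 1*|-2|^2 + 1*|1 - I + exp(3*I*pi/4) + exp(I*pi/4)|^2 + 1*|2|^2 + 1*|1 + exp(-3*I*pi/4) + exp(-I*pi/4) + I|^2 + 1*|-2|^2 + 1*|1 - I + exp(-3*I*pi/4) + exp(-I*pi/4)|^2]
  = (1/8)[(36) + (4 + 2*exp(-I*pi/4) + 2*exp(I*pi/4)) + (4) + (4 + 2*exp(-3*I*pi/4) + 2*exp(3*I*pi/4)) + (4) + (4 + 2*exp(-3*I*pi/4) + 2*exp(3*I*pi/4)) + (4) + (4 + 2*exp(-I*pi/4) + 2*exp(I*pi/4))] = 64/8 = 8.
(Exp terms are combined using exp(i*s)*conj(exp(i*t)) = exp(i*(s-t)), and sums of them are collapsed using the identity that for every m > 1 the m distinct m-th roots of unity sum to 0, e.g. 1 + exp(2*I*pi/3) + exp(-2*I*pi/3) = 0.)
A character is irreducible iff <chi, chi> = 1, so this representation is reducible.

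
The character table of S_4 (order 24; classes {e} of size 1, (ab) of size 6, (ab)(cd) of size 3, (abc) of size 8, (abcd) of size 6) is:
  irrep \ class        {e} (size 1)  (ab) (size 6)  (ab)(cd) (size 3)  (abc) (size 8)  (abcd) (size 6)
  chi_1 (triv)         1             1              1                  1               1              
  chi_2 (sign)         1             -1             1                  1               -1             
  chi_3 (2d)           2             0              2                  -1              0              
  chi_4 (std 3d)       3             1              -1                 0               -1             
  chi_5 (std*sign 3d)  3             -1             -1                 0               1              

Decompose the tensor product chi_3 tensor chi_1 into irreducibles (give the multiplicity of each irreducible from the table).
chi_3 tensor chi_1 = chi_3 (all other irreducibles have multiplicity 0).

Proof sketch: The character of a tensor product is the pointwise product (chi_3 * chi_1)(C) = chi_3(C) * chi_1(C):
  {e}: (2)*(1), (ab): (0)*(1), (ab)(cd): (2)*(1), (abc): (-1)*(1), (abcd): (0)*(1)
so (chi_3 * chi_1) takes values
  {e} -> 2, (ab) -> 0, (ab)(cd) -> 2, (abc) -> -1, (abcd) -> 0.
Now take the inner product of this character with each irreducible chi from the table, <chi_3*chi_1, chi> = (1/24) sum_C |C| (chi_3*chi_1)(C) conj(chi(C)):
  <chi_3*chi_1, chi_1> = (1/24)[1*(2)*conj(1) + 6*(0)*conj(1) + 3*(2)*conj(1) + 8*(-1)*conj(1) + 6*(0)*conj(1)]
      = (1/24)[(2) + (0) + (6) + (-8) + (0)] = 0/24 = 0
  <chi_3*chi_1, chi_2> = (1/24)[1*(2)*conj(1) + 6*(0)*conj(-1) + 3*(2)*conj(1) + 8*(-1)*conj(1) + 6*(0)*conj(-1)]
      = (1/24)[(2) + (0) + (6) + (-8) + (0)] = 0/24 = 0
  <chi_3*chi_1, chi_3> = (1/24)[1*(2)*conj(2) + 6*(0)*conj(0) + 3*(2)*conj(2) + 8*(-1)*conj(-1) + 6*(0)*conj(0)]
      = (1/24)[(4) + (0) + (12) + (8) + (0)] = 24/24 = 1
  <chi_3*chi_1, chi_4> = (1/24)[1*(2)*conj(3) + 6*(0)*conj(1) + 3*(2)*conj(-1) + 8*(-1)*conj(0) + 6*(0)*conj(-1)]
      = (1/24)[(6) + (0) + (-6) + (0) + (0)] = 0/24 = 0
  <chi_3*chi_1, chi_5> = (1/24)[1*(2)*conj(3) + 6*(0)*conj(-1) + 3*(2)*conj(-1) + 8*(-1)*conj(0) + 6*(0)*conj(1)]
      = (1/24)[(6) + (0) + (-6) + (0) + (0)] = 0/24 = 0
Hence the multiplicities are chi_3: 1. Dimension check: dim(chi_3)*dim(chi_1) = 2*1 = 2 and sum (mult * dim) = 1*2 = 2.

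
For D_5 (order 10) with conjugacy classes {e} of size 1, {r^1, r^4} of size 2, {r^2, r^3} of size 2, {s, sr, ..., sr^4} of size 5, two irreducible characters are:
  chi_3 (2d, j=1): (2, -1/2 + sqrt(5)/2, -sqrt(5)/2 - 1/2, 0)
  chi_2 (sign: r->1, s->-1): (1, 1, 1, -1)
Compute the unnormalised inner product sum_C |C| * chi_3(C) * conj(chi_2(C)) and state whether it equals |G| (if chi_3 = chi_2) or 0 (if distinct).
Sum = 0; so <chi_3, chi_2> = 0 (distinct irreducibles are orthogonal).

Justification: Compute term by term over conjugacy classes (|C| * chi_3(C) * conj(chi_2(C))):
  1*(2)*conj(1) + 2*(-1/2 + sqrt(5)/2)*conj(1) + 2*(-sqrt(5)/2 - 1/2)*conj(1) + 5*(0)*conj(-1)
  = (2) + (-1 + sqrt(5)) + (-sqrt(5) - 1) + (0)
  = 0.
Dividing by |G| = 10 gives 0/10 = 0, matching the row-orthogonality relation <chi_3, chi_2> = [chi_3 = chi_2].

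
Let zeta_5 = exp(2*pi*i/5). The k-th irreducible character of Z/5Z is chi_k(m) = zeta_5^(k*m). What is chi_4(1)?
chi_4(1) = zeta_5^4 = exp(-2*I*pi/5)

Working: chi_4(1) = zeta_5^(4*1) = zeta_5^4. Since zeta_5^5 = 1, this equals zeta_5^4 = exp(2*pi*i*4/5) = exp(-2*I*pi/5).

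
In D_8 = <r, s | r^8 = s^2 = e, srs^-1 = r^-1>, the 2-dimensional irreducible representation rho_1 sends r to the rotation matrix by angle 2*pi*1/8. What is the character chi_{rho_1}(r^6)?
chi_{rho_1}(r^6) = 2*cos(2*pi*1*6/8) = 0

Derivation: rho_1(r^6) is rotation by angle 2*pi*1*6/8, whose trace is 2*cos(2*pi*1*6/8) = 0.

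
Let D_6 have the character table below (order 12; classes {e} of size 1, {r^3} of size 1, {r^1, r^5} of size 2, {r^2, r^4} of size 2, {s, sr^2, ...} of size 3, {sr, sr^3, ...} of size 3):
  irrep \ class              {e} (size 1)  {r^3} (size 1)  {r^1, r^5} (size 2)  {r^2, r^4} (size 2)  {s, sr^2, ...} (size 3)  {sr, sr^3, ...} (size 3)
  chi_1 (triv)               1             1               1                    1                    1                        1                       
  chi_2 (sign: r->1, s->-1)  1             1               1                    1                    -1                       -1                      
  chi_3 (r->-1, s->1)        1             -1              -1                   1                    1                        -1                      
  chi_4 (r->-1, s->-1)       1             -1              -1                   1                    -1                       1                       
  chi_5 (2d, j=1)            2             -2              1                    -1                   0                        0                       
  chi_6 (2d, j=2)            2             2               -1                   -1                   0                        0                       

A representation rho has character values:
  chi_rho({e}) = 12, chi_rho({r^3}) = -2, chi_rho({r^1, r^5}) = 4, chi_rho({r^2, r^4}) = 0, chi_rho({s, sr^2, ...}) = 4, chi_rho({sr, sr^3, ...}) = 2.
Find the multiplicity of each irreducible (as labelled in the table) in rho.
Multiplicities: chi_1: 3, chi_2: 0, chi_3: 1, chi_4: 0, chi_5: 3, chi_6: 1.

Solution. Use <chi_rho, chi> = (1/|G|) sum_C |C| * chi_rho(C) * conj(chi(C)) with |G| = 12 for each irreducible chi in the table:
  <chi_rho, chi_1> = (1/12)[1*(12)*conj(1) + 1*(-2)*conj(1) + 2*(4)*conj(1) + 2*(0)*conj(1) + 3*(4)*conj(1) + 3*(2)*conj(1)]
      = (1/12)[(12) + (-2) + (8) + (0) + (12) + (6)] = 36/12 = 3
  <chi_rho, chi_2> = (1/12)[1*(12)*conj(1) + 1*(-2)*conj(1) + 2*(4)*conj(1) + 2*(0)*conj(1) + 3*(4)*conj(-1) + 3*(2)*conj(-1)]
      = (1/12)[(12) + (-2) + (8) + (0) + (-12) + (-6)] = 0/12 = 0
  <chi_rho, chi_3> = (1/12)[1*(12)*conj(1) + 1*(-2)*conj(-1) + 2*(4)*conj(-1) + 2*(0)*conj(1) + 3*(4)*conj(1) + 3*(2)*conj(-1)]
      = (1/12)[(12) + (2) + (-8) + (0) + (12) + (-6)] = 12/12 = 1
  <chi_rho, chi_4> = (1/12)[1*(12)*conj(1) + 1*(-2)*conj(-1) + 2*(4)*conj(-1) + 2*(0)*conj(1) + 3*(4)*conj(-1) + 3*(2)*conj(1)]
      = (1/12)[(12) + (2) + (-8) + (0) + (-12) + (6)] = 0/12 = 0
  <chi_rho, chi_5> = (1/12)[1*(12)*conj(2) + 1*(-2)*conj(-2) + 2*(4)*conj(1) + 2*(0)*conj(-1) + 3*(4)*conj(0) + 3*(2)*conj(0)]
      = (1/12)[(24) + (4) + (8) + (0) + (0) + (0)] = 36/12 = 3
  <chi_rho, chi_6> = (1/12)[1*(12)*conj(2) + 1*(-2)*conj(2) + 2*(4)*conj(-1) + 2*(0)*conj(-1) + 3*(4)*conj(0) + 3*(2)*conj(0)]
      = (1/12)[(24) + (-4) + (-8) + (0) + (0) + (0)] = 12/12 = 1
Dimension check: dim(rho) = sum (mult * dim) = 3*1 + 0*1 + 1*1 + 0*1 + 3*2 + 1*2 = 12 = chi_rho(e) = 12.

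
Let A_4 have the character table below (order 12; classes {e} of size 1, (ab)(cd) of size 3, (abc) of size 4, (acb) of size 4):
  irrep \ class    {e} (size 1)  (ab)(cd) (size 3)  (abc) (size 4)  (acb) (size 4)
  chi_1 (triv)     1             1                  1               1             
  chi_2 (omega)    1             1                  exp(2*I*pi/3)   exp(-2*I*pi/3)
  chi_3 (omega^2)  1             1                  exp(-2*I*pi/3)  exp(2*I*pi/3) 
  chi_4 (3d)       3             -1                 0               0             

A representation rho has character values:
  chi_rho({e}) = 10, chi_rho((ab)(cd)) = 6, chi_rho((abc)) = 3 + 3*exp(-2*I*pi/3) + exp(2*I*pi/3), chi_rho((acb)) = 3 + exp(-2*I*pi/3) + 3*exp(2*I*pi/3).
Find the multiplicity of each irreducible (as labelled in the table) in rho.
Multiplicities: chi_1: 3, chi_2: 1, chi_3: 3, chi_4: 1.

Explanation: Use <chi_rho, chi> = (1/|G|) sum_C |C| * chi_rho(C) * conj(chi(C)) with |G| = 12 for each irreducible chi in the table:
  <chi_rho, chi_1> = (1/12)[1*(10)*conj(1) + 3*(6)*conj(1) + 4*(3 + 3*exp(-2*I*pi/3) + exp(2*I*pi/3))*conj(1) + 4*(3 + exp(-2*I*pi/3) + 3*exp(2*I*pi/3))*conj(1)]
      = (1/12)[(10) + (18) + (12 + 12*exp(-2*I*pi/3) + 4*exp(2*I*pi/3)) + (12 + 4*exp(-2*I*pi/3) + 12*exp(2*I*pi/3))] = 36/12 = 3
  <chi_rho, chi_2> = (1/12)[1*(10)*conj(1) + 3*(6)*conj(1) + 4*(3 + 3*exp(-2*I*pi/3) + exp(2*I*pi/3))*conj(exp(2*I*pi/3)) + 4*(3 + exp(-2*I*pi/3) + 3*exp(2*I*pi/3))*conj(exp(-2*I*pi/3))]
      = (1/12)[(10) + (18) + (-8) + (-8)] = 12/12 = 1
  <chi_rho, chi_3> = (1/12)[1*(10)*conj(1) + 3*(6)*conj(1) + 4*(3 + 3*exp(-2*I*pi/3) + exp(2*I*pi/3))*conj(exp(-2*I*pi/3)) + 4*(3 + exp(-2*I*pi/3) + 3*exp(2*I*pi/3))*conj(exp(2*I*pi/3))]
      = (1/12)[(10) + (18) + (12 + 4*exp(-2*I*pi/3) + 12*exp(2*I*pi/3)) + (12 + 12*exp(-2*I*pi/3) + 4*exp(2*I*pi/3))] = 36/12 = 3
  <chi_rho, chi_4> = (1/12)[1*(10)*conj(3) + 3*(6)*conj(-1) + 4*(3 + 3*exp(-2*I*pi/3) + exp(2*I*pi/3))*conj(0) + 4*(3 + exp(-2*I*pi/3) + 3*exp(2*I*pi/3))*conj(0)]
      = (1/12)[(30) + (-18) + (0) + (0)] = 12/12 = 1
(Exp terms are combined using exp(i*s)*conj(exp(i*t)) = exp(i*(s-t)), and sums of them are collapsed using the identity that for every m > 1 the m distinct m-th roots of unity sum to 0, e.g. 1 + exp(2*I*pi/3) + exp(-2*I*pi/3) = 0.)
Dimension check: dim(rho) = sum (mult * dim) = 3*1 + 1*1 + 3*1 + 1*3 = 10 = chi_rho(e) = 10.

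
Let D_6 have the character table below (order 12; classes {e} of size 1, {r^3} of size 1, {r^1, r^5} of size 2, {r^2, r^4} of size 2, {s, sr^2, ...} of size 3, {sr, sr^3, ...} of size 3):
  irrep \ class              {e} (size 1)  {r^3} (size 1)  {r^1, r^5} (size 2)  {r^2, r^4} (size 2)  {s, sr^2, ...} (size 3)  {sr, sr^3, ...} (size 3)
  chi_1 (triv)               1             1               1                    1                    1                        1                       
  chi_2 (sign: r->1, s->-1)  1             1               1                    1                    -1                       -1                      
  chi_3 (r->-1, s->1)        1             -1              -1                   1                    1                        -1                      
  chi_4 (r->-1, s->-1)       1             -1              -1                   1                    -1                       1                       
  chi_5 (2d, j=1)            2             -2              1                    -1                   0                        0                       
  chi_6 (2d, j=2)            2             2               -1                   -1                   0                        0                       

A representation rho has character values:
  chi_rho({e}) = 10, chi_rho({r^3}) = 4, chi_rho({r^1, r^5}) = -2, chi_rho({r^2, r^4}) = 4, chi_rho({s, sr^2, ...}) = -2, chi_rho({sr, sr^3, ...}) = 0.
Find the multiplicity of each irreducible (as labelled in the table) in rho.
Multiplicities: chi_1: 1, chi_2: 2, chi_3: 1, chi_4: 2, chi_5: 0, chi_6: 2.

Argument: Use <chi_rho, chi> = (1/|G|) sum_C |C| * chi_rho(C) * conj(chi(C)) with |G| = 12 for each irreducible chi in the table:
  <chi_rho, chi_1> = (1/12)[1*(10)*conj(1) + 1*(4)*conj(1) + 2*(-2)*conj(1) + 2*(4)*conj(1) + 3*(-2)*conj(1) + 3*(0)*conj(1)]
      = (1/12)[(10) + (4) + (-4) + (8) + (-6) + (0)] = 12/12 = 1
  <chi_rho, chi_2> = (1/12)[1*(10)*conj(1) + 1*(4)*conj(1) + 2*(-2)*conj(1) + 2*(4)*conj(1) + 3*(-2)*conj(-1) + 3*(0)*conj(-1)]
      = (1/12)[(10) + (4) + (-4) + (8) + (6) + (0)] = 24/12 = 2
  <chi_rho, chi_3> = (1/12)[1*(10)*conj(1) + 1*(4)*conj(-1) + 2*(-2)*conj(-1) + 2*(4)*conj(1) + 3*(-2)*conj(1) + 3*(0)*conj(-1)]
      = (1/12)[(10) + (-4) + (4) + (8) + (-6) + (0)] = 12/12 = 1
  <chi_rho, chi_4> = (1/12)[1*(10)*conj(1) + 1*(4)*conj(-1) + 2*(-2)*conj(-1) + 2*(4)*conj(1) + 3*(-2)*conj(-1) + 3*(0)*conj(1)]
      = (1/12)[(10) + (-4) + (4) + (8) + (6) + (0)] = 24/12 = 2
  <chi_rho, chi_5> = (1/12)[1*(10)*conj(2) + 1*(4)*conj(-2) + 2*(-2)*conj(1) + 2*(4)*conj(-1) + 3*(-2)*conj(0) + 3*(0)*conj(0)]
      = (1/12)[(20) + (-8) + (-4) + (-8) + (0) + (0)] = 0/12 = 0
  <chi_rho, chi_6> = (1/12)[1*(10)*conj(2) + 1*(4)*conj(2) + 2*(-2)*conj(-1) + 2*(4)*conj(-1) + 3*(-2)*conj(0) + 3*(0)*conj(0)]
      = (1/12)[(20) + (8) + (4) + (-8) + (0) + (0)] = 24/12 = 2
Dimension check: dim(rho) = sum (mult * dim) = 1*1 + 2*1 + 1*1 + 2*1 + 0*2 + 2*2 = 10 = chi_rho(e) = 10.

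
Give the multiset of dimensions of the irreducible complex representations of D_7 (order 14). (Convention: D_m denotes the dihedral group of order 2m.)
Dimensions: 1, 1, 2, 2, 2

Working: There are 5 irreducibles (= number of conjugacy classes). Their dimensions d_i satisfy sum d_i^2 = |G| = 14: 1 + 1 + 4 + 4 + 4 = 14.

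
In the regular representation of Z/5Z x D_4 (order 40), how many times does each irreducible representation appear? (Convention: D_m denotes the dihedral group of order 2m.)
Each irreducible V_i of dimension d_i appears with multiplicity d_i, i.e. rho_reg = (direct sum over all irreducibles V_i) d_i V_i. The irreducible dimensions for Z/5Z x D_4 are 1, 1, 1, 1, 1, 1, 1, 1, 1, 1, 1, 1, 1, 1, 1, 1, 1, 1, 1, 1, 2, 2, 2, 2, 2: 20 irreducibles of dimension 1, each with multiplicity 1; 5 irreducibles of dimension 2, each with multiplicity 2. Total dimension 20*1*1 + 5*2*2 = 40 = |G|.

Argument: General theorem: in the regular representation of a finite group G, each irreducible appears with multiplicity equal to its dimension. Check: dim(rho_reg) = sum d_i^2 = 1 + 1 + 1 + 1 + 1 + 1 + 1 + 1 + 1 + 1 + 1 + 1 + 1 + 1 + 1 + 1 + 1 + 1 + 1 + 1 + 4 + 4 + 4 + 4 + 4 = 40 = |G|.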